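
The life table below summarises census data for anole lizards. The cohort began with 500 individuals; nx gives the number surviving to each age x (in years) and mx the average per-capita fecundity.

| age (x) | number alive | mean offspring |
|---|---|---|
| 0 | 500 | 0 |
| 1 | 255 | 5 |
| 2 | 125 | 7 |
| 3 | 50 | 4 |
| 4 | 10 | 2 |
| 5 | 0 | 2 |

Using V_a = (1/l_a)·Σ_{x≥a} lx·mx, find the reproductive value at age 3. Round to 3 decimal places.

4.400

lx = nx/n0 = nx/500: 1, 0.51, 0.25, 0.1, 0.02, 0
lx·mx for x ≥ 3: 0.4, 0.04, 0 → sum = 0.44
V_3 = 0.44 / l_3 = 0.44 / 0.1 = 4.4 → 4.400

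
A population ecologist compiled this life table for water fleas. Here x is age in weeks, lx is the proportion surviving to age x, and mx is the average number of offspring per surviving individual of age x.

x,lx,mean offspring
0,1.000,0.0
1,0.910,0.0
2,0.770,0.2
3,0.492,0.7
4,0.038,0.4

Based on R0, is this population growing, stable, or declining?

declining

R0 = Σ lx·mx = 0 + 0 + 0.154 + 0.3444 + 0.0152 = 0.5136
R0 < 1, so the population is declining.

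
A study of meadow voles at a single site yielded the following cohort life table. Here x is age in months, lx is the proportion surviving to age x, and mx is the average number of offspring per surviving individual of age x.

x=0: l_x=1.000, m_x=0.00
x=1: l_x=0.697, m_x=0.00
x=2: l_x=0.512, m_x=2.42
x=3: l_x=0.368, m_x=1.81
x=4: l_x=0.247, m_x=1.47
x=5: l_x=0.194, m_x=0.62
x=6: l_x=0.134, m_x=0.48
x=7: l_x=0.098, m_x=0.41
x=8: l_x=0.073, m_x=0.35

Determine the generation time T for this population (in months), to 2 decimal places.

lx·mx: 0, 0, 1.23904, 0.66608, 0.36309, 0.12028, 0.06432, 0.04018, 0.02555 → R0 = 2.51854
x·lx·mx: 0, 0, 2.47808, 1.99824, 1.45236, 0.6014, 0.38592, 0.28126, 0.2044 → Σ = 7.40166
T = 7.40166 / 2.51854 = 2.938869… → 2.94

2.94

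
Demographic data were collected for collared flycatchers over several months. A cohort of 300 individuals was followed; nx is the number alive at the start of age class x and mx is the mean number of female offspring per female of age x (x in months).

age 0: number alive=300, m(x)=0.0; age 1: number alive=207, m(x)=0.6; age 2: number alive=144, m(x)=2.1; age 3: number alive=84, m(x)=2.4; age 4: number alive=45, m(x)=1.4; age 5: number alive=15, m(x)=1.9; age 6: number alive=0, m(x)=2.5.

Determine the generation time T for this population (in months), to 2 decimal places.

2.40

lx = nx/n0 = nx/300: 1, 0.69, 0.48, 0.28, 0.15, 0.05, 0
lx·mx: 0, 0.414, 1.008, 0.672, 0.21, 0.095, 0 → R0 = 2.399
x·lx·mx: 0, 0.414, 2.016, 2.016, 0.84, 0.475, 0 → Σ = 5.761
T = 5.761 / 2.399 = 2.401417… → 2.40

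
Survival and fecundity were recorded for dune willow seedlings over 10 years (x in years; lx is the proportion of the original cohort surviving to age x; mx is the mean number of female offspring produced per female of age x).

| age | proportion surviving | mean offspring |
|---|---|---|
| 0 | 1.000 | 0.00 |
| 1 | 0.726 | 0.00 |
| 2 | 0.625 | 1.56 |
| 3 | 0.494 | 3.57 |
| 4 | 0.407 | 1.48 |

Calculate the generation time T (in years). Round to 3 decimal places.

lx·mx: 0, 0, 0.975, 1.76358, 0.60236 → R0 = 3.34094
x·lx·mx: 0, 0, 1.95, 5.29074, 2.40944 → Σ = 9.65018
T = 9.65018 / 3.34094 = 2.888463… → 2.888

2.888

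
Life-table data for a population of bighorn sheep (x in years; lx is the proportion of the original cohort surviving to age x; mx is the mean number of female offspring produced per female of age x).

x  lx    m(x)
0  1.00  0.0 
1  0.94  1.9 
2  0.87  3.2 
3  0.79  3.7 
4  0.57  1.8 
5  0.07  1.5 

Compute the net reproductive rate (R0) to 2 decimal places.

8.62

lx·mx by age: 0, 1.786, 2.784, 2.923, 1.026, 0.105
R0 = Σ lx·mx = 8.624 → 8.62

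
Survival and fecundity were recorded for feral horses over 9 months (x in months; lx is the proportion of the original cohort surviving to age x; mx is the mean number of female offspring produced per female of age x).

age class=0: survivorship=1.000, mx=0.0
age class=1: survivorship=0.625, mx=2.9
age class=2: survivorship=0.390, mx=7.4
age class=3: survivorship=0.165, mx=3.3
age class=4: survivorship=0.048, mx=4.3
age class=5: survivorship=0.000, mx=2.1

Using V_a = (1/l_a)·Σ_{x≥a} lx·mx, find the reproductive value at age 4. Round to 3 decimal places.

4.300

lx·mx for x ≥ 4: 0.2064, 0 → sum = 0.2064
V_4 = 0.2064 / l_4 = 0.2064 / 0.048 = 4.3 → 4.300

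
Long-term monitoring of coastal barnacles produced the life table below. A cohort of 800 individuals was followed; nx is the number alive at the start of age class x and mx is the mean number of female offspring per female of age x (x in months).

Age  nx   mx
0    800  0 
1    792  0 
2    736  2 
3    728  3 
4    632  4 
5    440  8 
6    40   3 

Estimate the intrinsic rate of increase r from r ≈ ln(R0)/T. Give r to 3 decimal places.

0.650

lx = nx/n0 = nx/800: 1, 0.99, 0.92, 0.91, 0.79, 0.55, 0.05
R0 = Σ lx·mx = 0 + 0 + 1.84 + 2.73 + 3.16 + 4.4 + 0.15 = 12.28
Σ x·lx·mx = 47.41; T = 47.41/12.28 = 3.86075…
r ≈ ln(R0)/T = ln(12.28)/3.86075… = 0.64961… → 0.650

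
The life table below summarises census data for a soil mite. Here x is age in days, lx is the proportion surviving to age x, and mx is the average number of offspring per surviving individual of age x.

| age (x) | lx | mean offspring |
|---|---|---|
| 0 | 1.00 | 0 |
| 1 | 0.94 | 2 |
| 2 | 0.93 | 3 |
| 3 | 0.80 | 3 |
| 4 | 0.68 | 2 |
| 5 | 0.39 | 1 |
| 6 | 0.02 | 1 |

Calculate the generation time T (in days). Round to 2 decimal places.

2.51

lx·mx: 0, 1.88, 2.79, 2.4, 1.36, 0.39, 0.02 → R0 = 8.84
x·lx·mx: 0, 1.88, 5.58, 7.2, 5.44, 1.95, 0.12 → Σ = 22.17
T = 22.17 / 8.84 = 2.507919… → 2.51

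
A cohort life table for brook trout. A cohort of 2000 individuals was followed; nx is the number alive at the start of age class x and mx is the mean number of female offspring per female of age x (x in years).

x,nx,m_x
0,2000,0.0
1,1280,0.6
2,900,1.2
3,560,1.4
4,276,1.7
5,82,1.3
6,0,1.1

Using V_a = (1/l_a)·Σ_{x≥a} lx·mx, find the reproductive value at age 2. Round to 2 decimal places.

2.71

lx = nx/n0 = nx/2000: 1, 0.64, 0.45, 0.28, 0.138, 0.041, 0
lx·mx for x ≥ 2: 0.54, 0.392, 0.2346, 0.0533, 0 → sum = 1.2199
V_2 = 1.2199 / l_2 = 1.2199 / 0.45 = 2.710889… → 2.71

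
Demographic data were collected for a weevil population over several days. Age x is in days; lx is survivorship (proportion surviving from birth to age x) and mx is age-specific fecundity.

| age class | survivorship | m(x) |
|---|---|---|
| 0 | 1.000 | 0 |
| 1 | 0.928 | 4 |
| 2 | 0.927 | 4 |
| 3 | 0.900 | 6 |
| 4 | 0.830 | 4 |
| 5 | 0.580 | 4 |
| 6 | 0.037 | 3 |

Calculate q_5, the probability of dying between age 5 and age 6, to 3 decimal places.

q_5 = (l_5 − l_6) / l_5 = (0.58 − 0.037) / 0.58
     = 0.543 / 0.58 = 0.936207… → 0.936

0.936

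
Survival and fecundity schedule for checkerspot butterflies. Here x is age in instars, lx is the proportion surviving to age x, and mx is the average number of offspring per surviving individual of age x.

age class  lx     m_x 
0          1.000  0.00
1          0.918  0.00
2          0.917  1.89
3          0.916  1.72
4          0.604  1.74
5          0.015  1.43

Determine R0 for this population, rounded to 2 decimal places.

4.38

lx·mx by age: 0, 0, 1.73313, 1.57552, 1.05096, 0.02145
R0 = Σ lx·mx = 4.38106 → 4.38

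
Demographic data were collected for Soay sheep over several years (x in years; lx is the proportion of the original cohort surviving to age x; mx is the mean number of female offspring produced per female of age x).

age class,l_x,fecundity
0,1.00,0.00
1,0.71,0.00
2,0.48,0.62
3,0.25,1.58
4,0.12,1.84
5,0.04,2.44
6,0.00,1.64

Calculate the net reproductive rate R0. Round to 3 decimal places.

1.011

lx·mx by age: 0, 0, 0.2976, 0.395, 0.2208, 0.0976, 0
R0 = Σ lx·mx = 1.011 → 1.011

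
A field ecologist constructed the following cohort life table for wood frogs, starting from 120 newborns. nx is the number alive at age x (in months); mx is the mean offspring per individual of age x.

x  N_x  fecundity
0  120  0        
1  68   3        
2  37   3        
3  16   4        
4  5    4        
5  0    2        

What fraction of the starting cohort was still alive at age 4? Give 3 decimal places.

0.042

l_4 = n_4/n_0 = 5/120 = 0.041667… → 0.042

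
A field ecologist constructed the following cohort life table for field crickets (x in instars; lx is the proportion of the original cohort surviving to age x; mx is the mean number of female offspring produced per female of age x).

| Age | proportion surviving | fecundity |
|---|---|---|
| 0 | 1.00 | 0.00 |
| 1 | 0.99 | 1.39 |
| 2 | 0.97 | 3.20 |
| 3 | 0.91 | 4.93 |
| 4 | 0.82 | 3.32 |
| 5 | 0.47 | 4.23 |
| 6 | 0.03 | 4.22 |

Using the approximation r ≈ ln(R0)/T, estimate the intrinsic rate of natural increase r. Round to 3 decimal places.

0.850

R0 = Σ lx·mx = 0 + 1.3761 + 3.104 + 4.4863 + 2.7224 + 1.9881 + 0.1266 = 13.8035
Σ x·lx·mx = 42.6327; T = 42.6327/13.8035 = 3.08854…
r ≈ ln(R0)/T = ln(13.8035)/3.08854… = 0.84989… → 0.850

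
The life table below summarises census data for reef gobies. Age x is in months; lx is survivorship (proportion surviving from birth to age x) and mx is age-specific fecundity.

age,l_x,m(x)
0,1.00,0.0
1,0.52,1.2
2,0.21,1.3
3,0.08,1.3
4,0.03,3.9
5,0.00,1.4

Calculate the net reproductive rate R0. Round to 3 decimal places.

lx·mx by age: 0, 0.624, 0.273, 0.104, 0.117, 0
R0 = Σ lx·mx = 1.118 → 1.118

1.118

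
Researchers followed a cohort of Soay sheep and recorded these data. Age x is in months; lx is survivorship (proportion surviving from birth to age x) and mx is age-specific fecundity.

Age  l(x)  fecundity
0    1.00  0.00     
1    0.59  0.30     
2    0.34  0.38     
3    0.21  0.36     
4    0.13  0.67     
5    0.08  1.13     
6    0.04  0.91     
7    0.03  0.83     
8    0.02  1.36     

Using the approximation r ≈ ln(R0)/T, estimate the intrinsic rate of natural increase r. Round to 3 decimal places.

-0.136

R0 = Σ lx·mx = 0 + 0.177 + 0.1292 + 0.0756 + 0.0871 + 0.0904 + 0.0364 + 0.0249 + 0.0272 = 0.6478
Σ x·lx·mx = 2.0729; T = 2.0729/0.6478 = 3.19991…
r ≈ ln(R0)/T = ln(0.6478)/3.19991… = -0.13568… → -0.136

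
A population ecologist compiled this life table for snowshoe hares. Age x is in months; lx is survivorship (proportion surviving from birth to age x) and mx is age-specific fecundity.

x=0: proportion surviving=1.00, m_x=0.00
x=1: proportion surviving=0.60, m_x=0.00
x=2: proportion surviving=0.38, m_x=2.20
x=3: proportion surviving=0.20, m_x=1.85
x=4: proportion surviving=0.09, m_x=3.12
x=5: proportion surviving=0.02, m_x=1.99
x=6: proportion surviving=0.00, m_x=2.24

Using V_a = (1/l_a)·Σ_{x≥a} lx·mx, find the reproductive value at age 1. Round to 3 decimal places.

2.544

lx·mx for x ≥ 1: 0, 0.836, 0.37, 0.2808, 0.0398, 0 → sum = 1.5266
V_1 = 1.5266 / l_1 = 1.5266 / 0.6 = 2.544333… → 2.544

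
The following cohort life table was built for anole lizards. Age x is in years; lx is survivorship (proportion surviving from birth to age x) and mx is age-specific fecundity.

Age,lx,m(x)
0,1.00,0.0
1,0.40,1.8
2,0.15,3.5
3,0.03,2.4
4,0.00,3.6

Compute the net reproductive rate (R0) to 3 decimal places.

1.317

lx·mx by age: 0, 0.72, 0.525, 0.072, 0
R0 = Σ lx·mx = 1.317 → 1.317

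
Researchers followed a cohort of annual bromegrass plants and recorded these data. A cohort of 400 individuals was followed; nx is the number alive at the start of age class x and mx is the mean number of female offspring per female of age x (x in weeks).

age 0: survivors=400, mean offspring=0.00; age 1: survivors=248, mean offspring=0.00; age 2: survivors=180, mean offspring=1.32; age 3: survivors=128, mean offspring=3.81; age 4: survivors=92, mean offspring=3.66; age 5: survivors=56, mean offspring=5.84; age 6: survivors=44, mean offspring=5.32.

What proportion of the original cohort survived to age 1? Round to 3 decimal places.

0.620

l_1 = n_1/n_0 = 248/400 = 0.62 → 0.620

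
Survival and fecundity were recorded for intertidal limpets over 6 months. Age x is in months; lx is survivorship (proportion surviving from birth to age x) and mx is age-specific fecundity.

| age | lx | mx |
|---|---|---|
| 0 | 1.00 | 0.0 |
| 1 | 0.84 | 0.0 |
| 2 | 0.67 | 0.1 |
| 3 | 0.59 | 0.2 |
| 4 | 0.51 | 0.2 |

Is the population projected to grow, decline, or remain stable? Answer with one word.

declining

R0 = Σ lx·mx = 0 + 0 + 0.067 + 0.118 + 0.102 = 0.287
R0 < 1, so the population is declining.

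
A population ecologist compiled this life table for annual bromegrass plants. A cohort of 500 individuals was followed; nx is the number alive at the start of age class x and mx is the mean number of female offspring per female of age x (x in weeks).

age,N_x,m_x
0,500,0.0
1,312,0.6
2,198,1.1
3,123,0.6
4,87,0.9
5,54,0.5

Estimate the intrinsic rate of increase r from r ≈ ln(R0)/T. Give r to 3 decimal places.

lx = nx/n0 = nx/500: 1, 0.624, 0.396, 0.246, 0.174, 0.108
R0 = Σ lx·mx = 0 + 0.3744 + 0.4356 + 0.1476 + 0.1566 + 0.054 = 1.1682
Σ x·lx·mx = 2.5848; T = 2.5848/1.1682 = 2.21263…
r ≈ ln(R0)/T = ln(1.1682)/2.21263… = 0.07026… → 0.070

0.070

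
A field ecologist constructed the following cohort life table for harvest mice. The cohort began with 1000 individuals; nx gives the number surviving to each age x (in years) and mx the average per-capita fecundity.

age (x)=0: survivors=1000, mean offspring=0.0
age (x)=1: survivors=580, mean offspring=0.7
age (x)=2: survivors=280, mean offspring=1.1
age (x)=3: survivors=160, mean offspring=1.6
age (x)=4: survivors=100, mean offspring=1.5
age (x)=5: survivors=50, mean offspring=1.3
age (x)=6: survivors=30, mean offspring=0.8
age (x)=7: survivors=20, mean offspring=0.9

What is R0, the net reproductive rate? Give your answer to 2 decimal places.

1.23

lx = nx/n0 = nx/1000: 1, 0.58, 0.28, 0.16, 0.1, 0.05, 0.03, 0.02
lx·mx by age: 0, 0.406, 0.308, 0.256, 0.15, 0.065, 0.024, 0.018
R0 = Σ lx·mx = 1.227 → 1.23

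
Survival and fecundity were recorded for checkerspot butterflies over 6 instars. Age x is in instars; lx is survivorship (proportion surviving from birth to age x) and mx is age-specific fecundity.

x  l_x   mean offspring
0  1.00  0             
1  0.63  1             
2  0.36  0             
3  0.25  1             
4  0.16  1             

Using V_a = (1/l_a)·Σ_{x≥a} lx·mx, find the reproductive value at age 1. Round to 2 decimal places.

1.65

lx·mx for x ≥ 1: 0.63, 0, 0.25, 0.16 → sum = 1.04
V_1 = 1.04 / l_1 = 1.04 / 0.63 = 1.650794… → 1.65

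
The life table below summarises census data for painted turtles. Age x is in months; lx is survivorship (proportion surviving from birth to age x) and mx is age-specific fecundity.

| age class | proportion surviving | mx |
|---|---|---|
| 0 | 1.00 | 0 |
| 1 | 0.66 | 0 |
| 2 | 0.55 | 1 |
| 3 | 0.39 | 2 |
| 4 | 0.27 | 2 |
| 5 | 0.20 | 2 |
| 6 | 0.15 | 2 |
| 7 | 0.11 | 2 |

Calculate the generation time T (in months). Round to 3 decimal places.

lx·mx: 0, 0, 0.55, 0.78, 0.54, 0.4, 0.3, 0.22 → R0 = 2.79
x·lx·mx: 0, 0, 1.1, 2.34, 2.16, 2, 1.8, 1.54 → Σ = 10.94
T = 10.94 / 2.79 = 3.921147… → 3.921

3.921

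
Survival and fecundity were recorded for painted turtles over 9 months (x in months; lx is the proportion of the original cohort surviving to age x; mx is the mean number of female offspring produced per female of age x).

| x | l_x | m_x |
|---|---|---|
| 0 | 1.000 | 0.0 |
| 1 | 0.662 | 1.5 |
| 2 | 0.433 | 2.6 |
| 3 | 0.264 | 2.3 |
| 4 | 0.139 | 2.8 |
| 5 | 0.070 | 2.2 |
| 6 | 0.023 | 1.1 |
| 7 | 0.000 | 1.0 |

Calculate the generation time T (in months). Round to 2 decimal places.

2.29

lx·mx: 0, 0.993, 1.1258, 0.6072, 0.3892, 0.154, 0.0253, 0 → R0 = 3.2945
x·lx·mx: 0, 0.993, 2.2516, 1.8216, 1.5568, 0.77, 0.1518, 0 → Σ = 7.5448
T = 7.5448 / 3.2945 = 2.29012… → 2.29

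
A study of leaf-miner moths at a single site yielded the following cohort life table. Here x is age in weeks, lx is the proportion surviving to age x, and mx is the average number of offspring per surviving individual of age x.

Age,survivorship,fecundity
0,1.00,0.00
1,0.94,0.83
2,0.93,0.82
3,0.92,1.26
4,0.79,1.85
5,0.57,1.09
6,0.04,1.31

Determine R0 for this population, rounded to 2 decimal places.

4.84

lx·mx by age: 0, 0.7802, 0.7626, 1.1592, 1.4615, 0.6213, 0.0524
R0 = Σ lx·mx = 4.8372 → 4.84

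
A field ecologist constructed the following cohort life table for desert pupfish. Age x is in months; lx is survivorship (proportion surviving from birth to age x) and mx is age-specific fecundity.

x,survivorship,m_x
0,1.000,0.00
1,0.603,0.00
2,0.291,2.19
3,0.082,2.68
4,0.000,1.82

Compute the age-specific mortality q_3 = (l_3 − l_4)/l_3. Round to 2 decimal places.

1.00

q_3 = (l_3 − l_4) / l_3 = (0.082 − 0) / 0.082
     = 0.082 / 0.082 = 1 → 1.00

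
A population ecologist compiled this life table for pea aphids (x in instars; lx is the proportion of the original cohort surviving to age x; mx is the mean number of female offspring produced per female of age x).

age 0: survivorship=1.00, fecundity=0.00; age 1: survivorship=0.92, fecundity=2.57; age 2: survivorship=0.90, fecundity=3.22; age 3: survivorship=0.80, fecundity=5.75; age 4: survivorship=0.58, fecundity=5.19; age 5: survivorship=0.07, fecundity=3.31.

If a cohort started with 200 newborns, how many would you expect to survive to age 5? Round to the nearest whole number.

Expected survivors = N0 · l_5 = 200 × 0.07 = 14 → 14

14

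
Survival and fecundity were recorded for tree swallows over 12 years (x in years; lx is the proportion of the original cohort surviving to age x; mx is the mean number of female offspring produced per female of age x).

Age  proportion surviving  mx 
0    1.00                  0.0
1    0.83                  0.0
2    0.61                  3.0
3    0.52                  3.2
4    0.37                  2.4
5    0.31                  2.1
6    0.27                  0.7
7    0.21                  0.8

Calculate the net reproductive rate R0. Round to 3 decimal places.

lx·mx by age: 0, 0, 1.83, 1.664, 0.888, 0.651, 0.189, 0.168
R0 = Σ lx·mx = 5.39 → 5.390

5.390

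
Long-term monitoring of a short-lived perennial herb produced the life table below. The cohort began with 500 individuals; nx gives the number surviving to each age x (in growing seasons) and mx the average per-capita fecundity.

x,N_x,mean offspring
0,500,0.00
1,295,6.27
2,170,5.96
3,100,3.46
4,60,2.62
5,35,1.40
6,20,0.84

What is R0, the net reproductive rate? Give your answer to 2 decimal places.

lx = nx/n0 = nx/500: 1, 0.59, 0.34, 0.2, 0.12, 0.07, 0.04
lx·mx by age: 0, 3.6993, 2.0264, 0.692, 0.3144, 0.098, 0.0336
R0 = Σ lx·mx = 6.8637 → 6.86

6.86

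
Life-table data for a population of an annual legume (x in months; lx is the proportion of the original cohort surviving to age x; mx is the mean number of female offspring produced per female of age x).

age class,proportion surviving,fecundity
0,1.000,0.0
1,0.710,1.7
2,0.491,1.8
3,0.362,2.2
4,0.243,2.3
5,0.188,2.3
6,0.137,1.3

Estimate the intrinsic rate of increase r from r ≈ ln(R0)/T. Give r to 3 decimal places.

0.525

R0 = Σ lx·mx = 0 + 1.207 + 0.8838 + 0.7964 + 0.5589 + 0.4324 + 0.1781 = 4.0566
Σ x·lx·mx = 10.83; T = 10.83/4.0566 = 2.66972…
r ≈ ln(R0)/T = ln(4.0566)/2.66972… = 0.52453… → 0.525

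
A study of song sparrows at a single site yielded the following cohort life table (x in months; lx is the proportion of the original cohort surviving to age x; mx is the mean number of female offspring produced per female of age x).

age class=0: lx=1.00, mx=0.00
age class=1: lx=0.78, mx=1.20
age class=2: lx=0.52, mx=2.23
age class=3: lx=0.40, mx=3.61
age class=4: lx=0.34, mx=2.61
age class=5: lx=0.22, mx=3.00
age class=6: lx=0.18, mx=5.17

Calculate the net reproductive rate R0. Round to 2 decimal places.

6.02

lx·mx by age: 0, 0.936, 1.1596, 1.444, 0.8874, 0.66, 0.9306
R0 = Σ lx·mx = 6.0176 → 6.02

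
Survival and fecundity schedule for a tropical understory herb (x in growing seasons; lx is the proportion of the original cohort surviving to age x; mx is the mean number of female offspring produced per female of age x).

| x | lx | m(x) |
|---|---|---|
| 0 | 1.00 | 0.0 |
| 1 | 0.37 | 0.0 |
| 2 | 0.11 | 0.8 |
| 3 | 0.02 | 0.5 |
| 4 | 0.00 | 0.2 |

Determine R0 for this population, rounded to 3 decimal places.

lx·mx by age: 0, 0, 0.088, 0.01, 0
R0 = Σ lx·mx = 0.098 → 0.098

0.098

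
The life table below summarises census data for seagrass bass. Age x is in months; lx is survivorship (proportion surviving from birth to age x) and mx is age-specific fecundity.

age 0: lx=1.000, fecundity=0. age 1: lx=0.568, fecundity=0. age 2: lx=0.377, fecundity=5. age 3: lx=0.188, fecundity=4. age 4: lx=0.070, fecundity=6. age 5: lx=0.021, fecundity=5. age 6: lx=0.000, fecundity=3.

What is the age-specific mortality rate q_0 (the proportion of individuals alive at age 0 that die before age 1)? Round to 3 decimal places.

q_0 = (l_0 − l_1) / l_0 = (1 − 0.568) / 1
     = 0.432 / 1 = 0.432 → 0.432

0.432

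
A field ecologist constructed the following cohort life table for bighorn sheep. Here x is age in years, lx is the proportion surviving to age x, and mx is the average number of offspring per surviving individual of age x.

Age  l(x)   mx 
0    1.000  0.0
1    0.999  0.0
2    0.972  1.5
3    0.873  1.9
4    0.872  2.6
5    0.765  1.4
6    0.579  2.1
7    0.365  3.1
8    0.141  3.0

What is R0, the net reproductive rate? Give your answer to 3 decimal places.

9.225

lx·mx by age: 0, 0, 1.458, 1.6587, 2.2672, 1.071, 1.2159, 1.1315, 0.423
R0 = Σ lx·mx = 9.2253 → 9.225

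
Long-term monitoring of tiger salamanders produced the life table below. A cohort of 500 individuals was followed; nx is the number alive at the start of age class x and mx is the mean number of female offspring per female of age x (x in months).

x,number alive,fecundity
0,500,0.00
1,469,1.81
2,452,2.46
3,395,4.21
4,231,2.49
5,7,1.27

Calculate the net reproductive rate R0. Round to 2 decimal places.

lx = nx/n0 = nx/500: 1, 0.938, 0.904, 0.79, 0.462, 0.014
lx·mx by age: 0, 1.69778, 2.22384, 3.3259, 1.15038, 0.01778
R0 = Σ lx·mx = 8.41568 → 8.42

8.42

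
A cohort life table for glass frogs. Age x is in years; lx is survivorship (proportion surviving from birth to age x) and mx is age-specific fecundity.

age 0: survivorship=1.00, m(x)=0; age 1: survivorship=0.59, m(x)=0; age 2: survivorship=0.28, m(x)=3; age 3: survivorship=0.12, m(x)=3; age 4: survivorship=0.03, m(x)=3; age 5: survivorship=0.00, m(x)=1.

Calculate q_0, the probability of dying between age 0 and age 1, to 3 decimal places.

0.410

q_0 = (l_0 − l_1) / l_0 = (1 − 0.59) / 1
     = 0.41 / 1 = 0.41 → 0.410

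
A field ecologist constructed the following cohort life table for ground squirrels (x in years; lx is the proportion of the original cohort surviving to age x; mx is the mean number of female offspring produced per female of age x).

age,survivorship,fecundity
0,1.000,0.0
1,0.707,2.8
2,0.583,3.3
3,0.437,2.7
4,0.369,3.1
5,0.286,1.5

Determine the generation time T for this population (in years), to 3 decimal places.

2.417

lx·mx: 0, 1.9796, 1.9239, 1.1799, 1.1439, 0.429 → R0 = 6.6563
x·lx·mx: 0, 1.9796, 3.8478, 3.5397, 4.5756, 2.145 → Σ = 16.0877
T = 16.0877 / 6.6563 = 2.416913… → 2.417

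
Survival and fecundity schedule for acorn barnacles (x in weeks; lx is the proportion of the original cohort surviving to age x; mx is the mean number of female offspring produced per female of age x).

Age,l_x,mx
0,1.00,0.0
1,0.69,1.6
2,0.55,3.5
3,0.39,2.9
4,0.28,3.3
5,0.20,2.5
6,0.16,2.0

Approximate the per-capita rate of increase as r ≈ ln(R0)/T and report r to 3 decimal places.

R0 = Σ lx·mx = 0 + 1.104 + 1.925 + 1.131 + 0.924 + 0.5 + 0.32 = 5.904
Σ x·lx·mx = 16.463; T = 16.463/5.904 = 2.78845…
r ≈ ln(R0)/T = ln(5.904)/2.78845… = 0.63678… → 0.637

0.637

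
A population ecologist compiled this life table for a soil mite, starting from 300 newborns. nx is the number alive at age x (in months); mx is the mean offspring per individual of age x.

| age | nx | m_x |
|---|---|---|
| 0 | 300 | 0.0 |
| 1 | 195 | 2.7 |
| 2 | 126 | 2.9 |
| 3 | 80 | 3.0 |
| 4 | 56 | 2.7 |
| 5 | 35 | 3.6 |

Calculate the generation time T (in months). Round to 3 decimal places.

lx = nx/n0 = nx/300: 1, 0.65, 0.42, 0.26667…, 0.18667…, 0.11667…
lx·mx: 0, 1.755, 1.218, 0.8…, 0.504…, 0.42… → R0 = 4.697…
x·lx·mx: 0, 1.755, 2.436, 2.4…, 2.016…, 2.1… → Σ = 10.707…
T = 10.707… / 4.697… = 2.27954… → 2.280

2.280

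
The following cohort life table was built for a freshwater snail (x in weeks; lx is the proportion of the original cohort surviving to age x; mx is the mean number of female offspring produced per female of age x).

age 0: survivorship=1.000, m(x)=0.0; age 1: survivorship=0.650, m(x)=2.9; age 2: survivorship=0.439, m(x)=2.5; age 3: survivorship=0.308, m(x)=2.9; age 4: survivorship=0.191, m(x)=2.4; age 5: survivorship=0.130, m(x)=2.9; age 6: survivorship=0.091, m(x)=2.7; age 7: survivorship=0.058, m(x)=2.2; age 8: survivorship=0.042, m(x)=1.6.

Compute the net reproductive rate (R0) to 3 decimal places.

5.152

lx·mx by age: 0, 1.885, 1.0975, 0.8932, 0.4584, 0.377, 0.2457, 0.1276, 0.0672
R0 = Σ lx·mx = 5.1516 → 5.152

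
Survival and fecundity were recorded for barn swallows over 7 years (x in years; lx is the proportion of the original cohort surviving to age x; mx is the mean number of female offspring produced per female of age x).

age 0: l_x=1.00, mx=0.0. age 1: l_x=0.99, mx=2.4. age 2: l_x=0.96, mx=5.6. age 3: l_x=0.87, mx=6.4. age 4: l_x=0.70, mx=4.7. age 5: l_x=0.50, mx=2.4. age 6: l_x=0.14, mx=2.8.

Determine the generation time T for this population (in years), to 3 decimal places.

2.821

lx·mx: 0, 2.376, 5.376, 5.568, 3.29, 1.2, 0.392 → R0 = 18.202
x·lx·mx: 0, 2.376, 10.752, 16.704, 13.16, 6, 2.352 → Σ = 51.344
T = 51.344 / 18.202 = 2.820789… → 2.821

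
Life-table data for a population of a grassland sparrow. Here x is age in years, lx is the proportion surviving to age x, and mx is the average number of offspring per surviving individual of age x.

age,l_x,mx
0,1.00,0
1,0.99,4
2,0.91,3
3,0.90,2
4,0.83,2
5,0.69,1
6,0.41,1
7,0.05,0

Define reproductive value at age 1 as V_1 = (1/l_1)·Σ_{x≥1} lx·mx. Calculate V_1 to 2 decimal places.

lx·mx for x ≥ 1: 3.96, 2.73, 1.8, 1.66, 0.69, 0.41, 0 → sum = 11.25
V_1 = 11.25 / l_1 = 11.25 / 0.99 = 11.363636… → 11.36

11.36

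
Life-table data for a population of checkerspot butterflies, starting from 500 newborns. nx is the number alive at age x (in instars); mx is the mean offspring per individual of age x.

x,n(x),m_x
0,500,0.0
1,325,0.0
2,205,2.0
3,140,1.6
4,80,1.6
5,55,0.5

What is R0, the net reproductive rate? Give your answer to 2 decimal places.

1.58

lx = nx/n0 = nx/500: 1, 0.65, 0.41, 0.28, 0.16, 0.11
lx·mx by age: 0, 0, 0.82, 0.448, 0.256, 0.055
R0 = Σ lx·mx = 1.579 → 1.58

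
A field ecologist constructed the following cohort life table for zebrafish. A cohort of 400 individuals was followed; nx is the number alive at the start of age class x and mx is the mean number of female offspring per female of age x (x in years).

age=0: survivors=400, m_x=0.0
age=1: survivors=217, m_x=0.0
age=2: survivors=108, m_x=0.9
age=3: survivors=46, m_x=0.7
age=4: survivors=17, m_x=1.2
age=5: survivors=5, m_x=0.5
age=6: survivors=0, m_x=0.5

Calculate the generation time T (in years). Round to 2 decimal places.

lx = nx/n0 = nx/400: 1, 0.5425, 0.27, 0.115, 0.0425, 0.0125, 0
lx·mx: 0, 0, 0.243, 0.0805, 0.051, 0.00625, 0 → R0 = 0.38075
x·lx·mx: 0, 0, 0.486, 0.2415, 0.204, 0.03125, 0 → Σ = 0.96275
T = 0.96275 / 0.38075 = 2.528562… → 2.53

2.53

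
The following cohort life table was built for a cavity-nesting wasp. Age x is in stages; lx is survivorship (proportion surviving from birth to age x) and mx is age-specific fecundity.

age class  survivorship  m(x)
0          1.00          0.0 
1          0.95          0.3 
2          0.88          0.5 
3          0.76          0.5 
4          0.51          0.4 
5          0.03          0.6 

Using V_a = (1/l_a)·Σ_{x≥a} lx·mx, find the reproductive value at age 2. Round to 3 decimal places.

1.184

lx·mx for x ≥ 2: 0.44, 0.38, 0.204, 0.018 → sum = 1.042
V_2 = 1.042 / l_2 = 1.042 / 0.88 = 1.184091… → 1.184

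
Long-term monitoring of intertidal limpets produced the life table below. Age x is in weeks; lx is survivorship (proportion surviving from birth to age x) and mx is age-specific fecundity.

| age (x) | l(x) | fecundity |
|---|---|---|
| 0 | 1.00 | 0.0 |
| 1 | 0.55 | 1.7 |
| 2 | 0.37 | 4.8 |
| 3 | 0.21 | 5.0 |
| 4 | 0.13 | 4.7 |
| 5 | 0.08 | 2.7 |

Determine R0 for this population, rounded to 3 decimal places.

lx·mx by age: 0, 0.935, 1.776, 1.05, 0.611, 0.216
R0 = Σ lx·mx = 4.588 → 4.588

4.588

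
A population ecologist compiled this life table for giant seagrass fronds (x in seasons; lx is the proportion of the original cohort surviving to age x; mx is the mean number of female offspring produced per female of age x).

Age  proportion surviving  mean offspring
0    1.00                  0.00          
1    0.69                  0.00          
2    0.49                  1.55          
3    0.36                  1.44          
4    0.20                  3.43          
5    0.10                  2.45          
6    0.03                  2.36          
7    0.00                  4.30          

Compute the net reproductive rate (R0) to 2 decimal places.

lx·mx by age: 0, 0, 0.7595, 0.5184, 0.686, 0.245, 0.0708, 0
R0 = Σ lx·mx = 2.2797 → 2.28

2.28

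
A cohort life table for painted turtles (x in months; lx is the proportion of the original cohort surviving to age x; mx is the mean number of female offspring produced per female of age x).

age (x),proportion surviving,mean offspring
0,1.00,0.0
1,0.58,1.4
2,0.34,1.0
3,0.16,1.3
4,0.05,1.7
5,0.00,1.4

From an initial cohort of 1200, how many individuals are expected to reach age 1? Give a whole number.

Expected survivors = N0 · l_1 = 1200 × 0.58 = 696 → 696

696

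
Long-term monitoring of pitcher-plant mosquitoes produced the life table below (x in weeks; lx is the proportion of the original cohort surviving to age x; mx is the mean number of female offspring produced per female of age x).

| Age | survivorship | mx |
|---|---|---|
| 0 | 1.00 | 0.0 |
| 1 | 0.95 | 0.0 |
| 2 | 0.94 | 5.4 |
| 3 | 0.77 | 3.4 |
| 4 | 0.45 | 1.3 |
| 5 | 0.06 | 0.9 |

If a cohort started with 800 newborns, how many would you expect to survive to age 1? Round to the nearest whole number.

760

Expected survivors = N0 · l_1 = 800 × 0.95 = 760 → 760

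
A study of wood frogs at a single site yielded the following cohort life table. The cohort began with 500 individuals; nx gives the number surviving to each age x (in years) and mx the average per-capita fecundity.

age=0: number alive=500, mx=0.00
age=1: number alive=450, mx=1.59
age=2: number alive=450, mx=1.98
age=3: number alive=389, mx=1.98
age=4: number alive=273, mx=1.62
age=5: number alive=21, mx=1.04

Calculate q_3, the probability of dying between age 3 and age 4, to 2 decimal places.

lx = nx/n0 = nx/500: 1, 0.9, 0.9, 0.778, 0.546, 0.042
q_3 = (l_3 − l_4) / l_3 = (0.778 − 0.546) / 0.778
     = 0.232 / 0.778 = 0.298201… → 0.30

0.30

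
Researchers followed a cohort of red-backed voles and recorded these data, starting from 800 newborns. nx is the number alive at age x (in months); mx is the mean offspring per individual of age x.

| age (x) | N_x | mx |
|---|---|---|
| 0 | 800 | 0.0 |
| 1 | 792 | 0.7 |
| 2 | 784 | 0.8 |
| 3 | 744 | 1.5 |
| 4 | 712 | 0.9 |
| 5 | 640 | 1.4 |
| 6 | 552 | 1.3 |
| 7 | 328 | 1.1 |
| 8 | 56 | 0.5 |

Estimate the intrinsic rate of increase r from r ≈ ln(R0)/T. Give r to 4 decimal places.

lx = nx/n0 = nx/800: 1, 0.99, 0.98, 0.93, 0.89, 0.8, 0.69, 0.41, 0.07
R0 = Σ lx·mx = 0 + 0.693 + 0.784 + 1.395 + 0.801 + 1.12 + 0.897 + 0.451 + 0.035 = 6.176
Σ x·lx·mx = 24.069; T = 24.069/6.176 = 3.89718…
r ≈ ln(R0)/T = ln(6.176)/3.89718… = 0.467176… → 0.4672

0.4672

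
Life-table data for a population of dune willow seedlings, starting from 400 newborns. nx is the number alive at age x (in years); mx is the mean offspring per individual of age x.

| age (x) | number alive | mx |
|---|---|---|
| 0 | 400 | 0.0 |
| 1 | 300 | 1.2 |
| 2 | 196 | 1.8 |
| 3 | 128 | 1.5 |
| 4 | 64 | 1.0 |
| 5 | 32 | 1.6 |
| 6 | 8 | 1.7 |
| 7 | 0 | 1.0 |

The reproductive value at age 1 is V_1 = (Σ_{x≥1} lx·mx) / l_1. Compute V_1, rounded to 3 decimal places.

3.445

lx = nx/n0 = nx/400: 1, 0.75, 0.49, 0.32, 0.16, 0.08, 0.02, 0
lx·mx for x ≥ 1: 0.9, 0.882, 0.48, 0.16, 0.128, 0.034, 0 → sum = 2.584
V_1 = 2.584 / l_1 = 2.584 / 0.75 = 3.445333… → 3.445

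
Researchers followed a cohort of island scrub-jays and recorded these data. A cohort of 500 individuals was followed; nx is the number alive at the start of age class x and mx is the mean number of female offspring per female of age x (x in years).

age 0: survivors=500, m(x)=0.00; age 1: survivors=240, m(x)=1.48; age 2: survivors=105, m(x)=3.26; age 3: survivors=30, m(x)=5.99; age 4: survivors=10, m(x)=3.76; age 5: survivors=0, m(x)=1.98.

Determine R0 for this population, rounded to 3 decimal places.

1.830

lx = nx/n0 = nx/500: 1, 0.48, 0.21, 0.06, 0.02, 0
lx·mx by age: 0, 0.7104, 0.6846, 0.3594, 0.0752, 0
R0 = Σ lx·mx = 1.8296 → 1.830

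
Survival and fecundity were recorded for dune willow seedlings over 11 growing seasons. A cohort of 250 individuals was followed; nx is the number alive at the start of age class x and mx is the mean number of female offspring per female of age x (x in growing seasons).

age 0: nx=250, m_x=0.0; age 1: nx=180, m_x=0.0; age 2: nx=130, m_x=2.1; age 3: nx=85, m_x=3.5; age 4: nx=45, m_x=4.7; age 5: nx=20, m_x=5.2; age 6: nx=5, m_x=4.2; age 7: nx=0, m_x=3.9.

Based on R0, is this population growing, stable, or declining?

growing

lx = nx/n0 = nx/250: 1, 0.72, 0.52, 0.34, 0.18, 0.08, 0.02, 0
R0 = Σ lx·mx = 0 + 0 + 1.092 + 1.19 + 0.846 + 0.416 + 0.084 + 0 = 3.628
R0 > 1, so the population is growing.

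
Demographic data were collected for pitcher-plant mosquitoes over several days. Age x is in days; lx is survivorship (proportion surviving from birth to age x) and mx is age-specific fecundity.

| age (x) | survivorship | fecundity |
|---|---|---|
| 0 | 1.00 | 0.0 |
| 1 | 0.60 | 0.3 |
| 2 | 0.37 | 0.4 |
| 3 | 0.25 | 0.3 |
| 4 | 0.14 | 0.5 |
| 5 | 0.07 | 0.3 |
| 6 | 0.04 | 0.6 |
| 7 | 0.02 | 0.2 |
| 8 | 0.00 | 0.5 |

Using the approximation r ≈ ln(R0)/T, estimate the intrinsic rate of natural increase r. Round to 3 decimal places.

-0.270

R0 = Σ lx·mx = 0 + 0.18 + 0.148 + 0.075 + 0.07 + 0.021 + 0.024 + 0.004 + 0 = 0.522
Σ x·lx·mx = 1.258; T = 1.258/0.522 = 2.40996…
r ≈ ln(R0)/T = ln(0.522)/2.40996… = -0.26975… → -0.270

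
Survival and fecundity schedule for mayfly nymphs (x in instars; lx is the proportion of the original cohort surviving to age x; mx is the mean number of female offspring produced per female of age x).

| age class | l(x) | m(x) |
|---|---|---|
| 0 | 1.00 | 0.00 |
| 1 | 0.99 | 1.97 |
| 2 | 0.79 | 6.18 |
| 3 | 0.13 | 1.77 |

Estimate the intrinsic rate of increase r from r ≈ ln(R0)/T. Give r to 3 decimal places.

1.113

R0 = Σ lx·mx = 0 + 1.9503 + 4.8822 + 0.2301 = 7.0626
Σ x·lx·mx = 12.405; T = 12.405/7.0626 = 1.75644…
r ≈ ln(R0)/T = ln(7.0626)/1.75644… = 1.11294… → 1.113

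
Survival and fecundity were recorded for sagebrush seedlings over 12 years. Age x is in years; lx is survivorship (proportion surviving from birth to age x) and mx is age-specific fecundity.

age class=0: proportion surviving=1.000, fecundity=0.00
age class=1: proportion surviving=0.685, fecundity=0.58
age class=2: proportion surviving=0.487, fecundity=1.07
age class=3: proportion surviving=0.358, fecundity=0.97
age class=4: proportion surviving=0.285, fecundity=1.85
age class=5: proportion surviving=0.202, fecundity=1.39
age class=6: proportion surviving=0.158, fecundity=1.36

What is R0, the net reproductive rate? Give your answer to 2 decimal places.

lx·mx by age: 0, 0.3973, 0.52109, 0.34726, 0.52725, 0.28078, 0.21488
R0 = Σ lx·mx = 2.28856 → 2.29

2.29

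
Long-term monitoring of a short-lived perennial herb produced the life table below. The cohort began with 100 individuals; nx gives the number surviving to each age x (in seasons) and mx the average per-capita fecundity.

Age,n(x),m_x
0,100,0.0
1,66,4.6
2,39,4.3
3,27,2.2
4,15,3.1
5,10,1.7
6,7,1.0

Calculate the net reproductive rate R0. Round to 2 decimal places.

6.01

lx = nx/n0 = nx/100: 1, 0.66, 0.39, 0.27, 0.15, 0.1, 0.07
lx·mx by age: 0, 3.036, 1.677, 0.594, 0.465, 0.17, 0.07
R0 = Σ lx·mx = 6.012 → 6.01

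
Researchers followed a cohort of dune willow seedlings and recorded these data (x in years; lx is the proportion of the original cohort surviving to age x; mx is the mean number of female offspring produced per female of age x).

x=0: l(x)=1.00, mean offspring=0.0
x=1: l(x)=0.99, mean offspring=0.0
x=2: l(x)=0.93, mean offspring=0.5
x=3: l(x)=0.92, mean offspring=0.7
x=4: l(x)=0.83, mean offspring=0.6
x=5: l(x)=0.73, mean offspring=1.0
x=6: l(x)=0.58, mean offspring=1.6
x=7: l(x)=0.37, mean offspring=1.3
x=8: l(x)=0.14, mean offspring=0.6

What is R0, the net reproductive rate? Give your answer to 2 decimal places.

lx·mx by age: 0, 0, 0.465, 0.644, 0.498, 0.73, 0.928, 0.481, 0.084
R0 = Σ lx·mx = 3.83 → 3.83

3.83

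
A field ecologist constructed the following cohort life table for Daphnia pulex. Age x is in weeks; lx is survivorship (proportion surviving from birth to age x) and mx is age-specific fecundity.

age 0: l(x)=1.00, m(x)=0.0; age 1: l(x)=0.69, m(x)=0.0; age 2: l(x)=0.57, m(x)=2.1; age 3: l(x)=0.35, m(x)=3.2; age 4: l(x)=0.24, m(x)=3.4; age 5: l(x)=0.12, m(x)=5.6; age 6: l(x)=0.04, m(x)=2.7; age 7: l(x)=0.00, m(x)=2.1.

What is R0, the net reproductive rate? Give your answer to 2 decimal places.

3.91

lx·mx by age: 0, 0, 1.197, 1.12, 0.816, 0.672, 0.108, 0
R0 = Σ lx·mx = 3.913 → 3.91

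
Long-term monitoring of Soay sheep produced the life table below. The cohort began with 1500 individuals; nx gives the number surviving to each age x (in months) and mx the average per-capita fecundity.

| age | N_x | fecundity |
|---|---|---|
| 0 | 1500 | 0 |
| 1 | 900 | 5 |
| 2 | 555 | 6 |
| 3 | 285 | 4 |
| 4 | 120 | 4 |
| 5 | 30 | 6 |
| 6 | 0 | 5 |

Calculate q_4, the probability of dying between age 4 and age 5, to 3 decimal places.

0.750

lx = nx/n0 = nx/1500: 1, 0.6, 0.37, 0.19, 0.08, 0.02, 0
q_4 = (l_4 − l_5) / l_4 = (0.08 − 0.02) / 0.08
     = 0.06 / 0.08 = 0.75 → 0.750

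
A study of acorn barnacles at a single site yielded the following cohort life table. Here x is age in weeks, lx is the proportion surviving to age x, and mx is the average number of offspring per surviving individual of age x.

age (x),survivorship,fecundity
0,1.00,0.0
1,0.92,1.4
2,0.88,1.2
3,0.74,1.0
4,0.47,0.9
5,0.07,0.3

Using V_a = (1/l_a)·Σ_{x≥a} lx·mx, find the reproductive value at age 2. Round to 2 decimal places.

2.55

lx·mx for x ≥ 2: 1.056, 0.74, 0.423, 0.021 → sum = 2.24
V_2 = 2.24 / l_2 = 2.24 / 0.88 = 2.545455… → 2.55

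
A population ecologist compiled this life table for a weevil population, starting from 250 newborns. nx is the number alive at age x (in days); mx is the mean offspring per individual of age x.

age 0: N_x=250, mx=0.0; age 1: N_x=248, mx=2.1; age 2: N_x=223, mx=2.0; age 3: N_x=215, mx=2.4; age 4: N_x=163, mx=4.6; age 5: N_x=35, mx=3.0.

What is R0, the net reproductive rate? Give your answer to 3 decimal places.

lx = nx/n0 = nx/250: 1, 0.992, 0.892, 0.86, 0.652, 0.14
lx·mx by age: 0, 2.0832, 1.784, 2.064, 2.9992, 0.42
R0 = Σ lx·mx = 9.3504 → 9.350

9.350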